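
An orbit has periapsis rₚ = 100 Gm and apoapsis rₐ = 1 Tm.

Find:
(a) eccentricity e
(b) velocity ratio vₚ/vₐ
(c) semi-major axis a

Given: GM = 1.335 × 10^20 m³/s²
rₚ = 100 Gm = 1 × 10^11 m
rₐ = 1 Tm = 1 × 10^12 m
GM = 1.335 × 10^20 m³/s²
a = (rₚ + rₐ)/2 = 5.5 × 10^11 m
e = (rₐ − rₚ)/(rₐ + rₚ) = (9 × 10^11) / (1.1 × 10^12) = 0.818182
(a) e = 0.818182 ≈ 0.8182
(b) vₚ/vₐ = rₐ/rₚ (angular momentum) = (1 × 10^12) / (1 × 10^11) = 10 ≈ 10
(c) a = 5.5 × 10^11 m ≈ 550 Gm

Final answer:
(a) eccentricity e = 0.8182
(b) velocity ratio vₚ/vₐ = 10
(c) semi-major axis a = 550 Gm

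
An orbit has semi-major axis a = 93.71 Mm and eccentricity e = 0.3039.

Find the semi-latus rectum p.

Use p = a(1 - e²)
a = 93.71 Mm = 9.371 × 10^7 m
e = 0.3039,  e² = 0.0923552,  1 − e² = 0.907645
p = a(1 − e²) = 9.371 × 10^7 m × 0.907645 = 8.50554 × 10^7 m ≈ 85.06 Mm

Final answer: p = 85.06 Mm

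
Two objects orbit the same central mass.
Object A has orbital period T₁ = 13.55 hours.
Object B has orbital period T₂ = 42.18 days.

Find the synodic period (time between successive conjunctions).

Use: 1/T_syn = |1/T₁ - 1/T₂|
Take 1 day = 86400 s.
T₁ = 13.55 hours = 48780 s
T₂ = 42.18 days = 3.64435 × 10^6 s
1/T₁ = 2.05002 × 10^-5 s⁻¹
1/T₂ = 2.74397 × 10^-7 s⁻¹
|1/T₁ − 1/T₂| = 2.02258 × 10^-5 s⁻¹
T_syn = 1 / |1/T₁ − 1/T₂| = 49441.8 s ≈ 13.73 hours

Final answer: T_syn = 13.73 hours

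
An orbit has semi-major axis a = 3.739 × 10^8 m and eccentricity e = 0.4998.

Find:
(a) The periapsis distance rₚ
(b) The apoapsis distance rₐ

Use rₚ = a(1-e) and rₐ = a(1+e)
a = 3.739 × 10^8 m
e = 0.4998:  1 − e = 0.5002,  1 + e = 1.4998
(a) rₚ = a(1 − e) = 3.739 × 10^8 m × 0.5002 = 1.87025 × 10^8 m ≈ 1.87 × 10^8 m
(b) rₐ = a(1 + e) = 3.739 × 10^8 m × 1.4998 = 5.60775 × 10^8 m ≈ 5.608 × 10^8 m

Final answer:
(a) rₚ = 1.87 × 10^8 m
(b) rₐ = 5.608 × 10^8 m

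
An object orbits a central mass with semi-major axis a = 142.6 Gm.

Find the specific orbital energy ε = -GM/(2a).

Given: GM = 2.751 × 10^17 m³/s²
a = 142.6 Gm = 1.426 × 10^11 m
GM = 2.751 × 10^17 m³/s²
2a = 2.852 × 10^11 m
ε = −GM/(2a) = -964586 J/kg ≈ -964.6 kJ/kg

Final answer: -964.6 kJ/kg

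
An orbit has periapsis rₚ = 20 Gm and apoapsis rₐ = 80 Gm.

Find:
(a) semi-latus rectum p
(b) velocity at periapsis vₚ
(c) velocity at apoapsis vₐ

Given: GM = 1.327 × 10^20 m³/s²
rₚ = 20 Gm = 2 × 10^10 m
rₐ = 80 Gm = 8 × 10^10 m
GM = 1.327 × 10^20 m³/s²
a = (rₚ + rₐ)/2 = 5 × 10^10 m
e = (rₐ − rₚ)/(rₐ + rₚ) = (6 × 10^10) / (1 × 10^11) = 0.6
(a) 1 − e² = 0.64;  p = a(1 − e²) = 5 × 10^10 × 0.64 = 3.2 × 10^10 m ≈ 32 Gm
(b) vₚ² = GM (2/rₚ − 1/a) = 1.327 × 10^20 × (1 × 10^-10 − 2 × 10^-11) = 1.0616 × 10^10 m²/s²;  vₚ = 103034 m/s ≈ 103 km/s
(c) vₐ² = GM (2/rₐ − 1/a) = 1.327 × 10^20 × (2.5 × 10^-11 − 2 × 10^-11) = 6.635 × 10^8 m²/s²;  vₐ = 25758.5 m/s ≈ 25.76 km/s

Final answer:
(a) semi-latus rectum p = 32 Gm
(b) velocity at periapsis vₚ = 103 km/s
(c) velocity at apoapsis vₐ = 25.76 km/s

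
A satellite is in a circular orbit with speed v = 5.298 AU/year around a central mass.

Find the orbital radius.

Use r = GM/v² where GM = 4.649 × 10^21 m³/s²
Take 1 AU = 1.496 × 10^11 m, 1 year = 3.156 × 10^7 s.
v = 5.298 AU/year = 25113.5 m/s
GM = 4.649 × 10^21 m³/s²
v² = 6.30686 × 10^8 m²/s²
r = GM/v² = (4.649 × 10^21) / (6.30686 × 10^8) = 7.37134 × 10^12 m ≈ 49.27 AU

Final answer: 49.27 AU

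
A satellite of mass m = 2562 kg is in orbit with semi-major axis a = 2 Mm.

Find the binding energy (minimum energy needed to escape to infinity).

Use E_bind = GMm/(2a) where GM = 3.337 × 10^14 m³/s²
a = 2 Mm = 2 × 10^6 m
GM = 3.337 × 10^14 m³/s²
m = 2562 kg
GMm = 3.337 × 10^14 × 2562 = 8.54939 × 10^17 m³·kg/s²
2a = 4 × 10^6 m
E_bind = GMm/(2a) = 2.13735 × 10^11 J ≈ 213.7 GJ

Final answer: 213.7 GJ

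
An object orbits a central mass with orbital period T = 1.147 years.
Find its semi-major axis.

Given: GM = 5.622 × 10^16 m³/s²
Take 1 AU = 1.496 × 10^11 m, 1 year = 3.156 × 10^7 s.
T = 1.147 years = 3.61993 × 10^7 s
GM = 5.622 × 10^16 m³/s²
Kepler's third law: a³ = GM T² / (4π²)
T² = 1.31039 × 10^15 s²
a³ = (5.622 × 10^16) × (1.31039 × 10^15) / (4π²) = 1.86609 × 10^30 m³
a = (a³)^(1/3) = 1.23115 × 10^10 m ≈ 0.0823 AU

Final answer: 0.0823 AU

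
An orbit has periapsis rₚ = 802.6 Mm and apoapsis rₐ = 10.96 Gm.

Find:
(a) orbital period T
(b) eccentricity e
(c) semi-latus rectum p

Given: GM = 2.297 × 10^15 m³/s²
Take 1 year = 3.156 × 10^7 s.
rₚ = 802.6 Mm = 8.026 × 10^8 m
rₐ = 10.96 Gm = 1.096 × 10^10 m
GM = 2.297 × 10^15 m³/s²
a = (rₚ + rₐ)/2 = 5.8813 × 10^9 m
e = (rₐ − rₚ)/(rₐ + rₚ) = (1.01574 × 10^10) / (1.17626 × 10^10) = 0.863534
(a) a³ = 2.03432 × 10^29 m³;  T = 2π √(a³/GM) = 2π × 9.41086 × 10^6 s = 5.91302 × 10^7 s ≈ 1.874 years
(b) e = 0.863534 ≈ 0.8635
(c) 1 − e² = 0.25431;  p = a(1 − e²) = 5.8813 × 10^9 × 0.25431 = 1.49567 × 10^9 m ≈ 1.496 Gm

Final answer:
(a) orbital period T = 1.874 years
(b) eccentricity e = 0.8635
(c) semi-latus rectum p = 1.496 Gm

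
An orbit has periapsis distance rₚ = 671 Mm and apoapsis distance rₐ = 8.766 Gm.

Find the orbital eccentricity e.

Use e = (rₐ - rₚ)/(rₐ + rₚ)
rₚ = 671 Mm = 6.71 × 10^8 m
rₐ = 8.766 Gm = 8.766 × 10^9 m
rₐ − rₚ = 8.095 × 10^9 m
rₐ + rₚ = 9.437 × 10^9 m
e = (rₐ − rₚ)/(rₐ + rₚ) = 0.857794

Final answer: e = 0.8578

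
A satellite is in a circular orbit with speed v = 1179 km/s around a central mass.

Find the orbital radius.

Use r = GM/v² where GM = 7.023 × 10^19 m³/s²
v = 1179 km/s = 1.179 × 10^6 m/s
GM = 7.023 × 10^19 m³/s²
v² = 1.39004 × 10^12 m²/s²
r = GM/v² = (7.023 × 10^19) / (1.39004 × 10^12) = 5.05237 × 10^7 m ≈ 50.52 Mm

Final answer: 50.52 Mm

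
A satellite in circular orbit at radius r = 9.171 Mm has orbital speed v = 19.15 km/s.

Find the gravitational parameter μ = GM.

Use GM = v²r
r = 9.171 Mm = 9.171 × 10^6 m
v = 19.15 km/s = 19150 m/s
v² = 3.66722 × 10^8 m²/s²
GM = v²r = 3.66722 × 10^8 × 9.171 × 10^6 = 3.36321 × 10^15 m³/s²
GM ≈ 3.363 × 10^15 m³/s²

Final answer: GM = 3.363 × 10^15 m³/s²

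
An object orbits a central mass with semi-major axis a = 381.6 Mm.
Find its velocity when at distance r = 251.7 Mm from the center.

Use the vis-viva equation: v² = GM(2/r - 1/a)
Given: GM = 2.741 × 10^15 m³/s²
a = 381.6 Mm = 3.816 × 10^8 m
r = 251.7 Mm = 2.517 × 10^8 m
GM = 2.741 × 10^15 m³/s²
2/r − 1/a = 7.94597 × 10^-9 − 2.62055 × 10^-9 = 5.32542 × 10^-9 m⁻¹
v² = GM (2/r − 1/a) = 1.4597 × 10^7 m²/s²
v = 3820.6 m/s ≈ 3.821 km/s

Final answer: 3.821 km/s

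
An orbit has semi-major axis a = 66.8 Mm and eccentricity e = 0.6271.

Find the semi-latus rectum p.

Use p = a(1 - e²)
a = 66.8 Mm = 6.68 × 10^7 m
e = 0.6271,  e² = 0.393254,  1 − e² = 0.606746
p = a(1 − e²) = 6.68 × 10^7 m × 0.606746 = 4.05306 × 10^7 m ≈ 40.53 Mm

Final answer: p = 40.53 Mm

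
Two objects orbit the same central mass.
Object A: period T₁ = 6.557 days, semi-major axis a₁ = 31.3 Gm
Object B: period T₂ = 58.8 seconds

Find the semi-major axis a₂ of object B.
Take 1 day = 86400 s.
T₁ = 6.557 days = 566525 s
T₂ = 58.8 seconds
a₁ = 31.3 Gm = 3.13 × 10^10 m
Kepler's third law: (T₂/T₁)² = (a₂/a₁)³  ⇒  a₂ = a₁ (T₂/T₁)^(2/3)
T₂/T₁ = 0.000103791
(T₂/T₁)^(2/3) = 0.00220854
a₂ = 3.13 × 10^10 m × 0.00220854 = 6.91274 × 10^7 m ≈ 69.13 Mm

Final answer: a₂ = 69.13 Mm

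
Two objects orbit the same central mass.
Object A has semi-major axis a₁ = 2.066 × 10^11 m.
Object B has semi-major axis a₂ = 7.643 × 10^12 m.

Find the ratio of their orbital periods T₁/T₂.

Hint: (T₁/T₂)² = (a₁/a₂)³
a₁ = 2.066 × 10^11 m
a₂ = 7.643 × 10^12 m
a₁/a₂ = 0.0270313
T₁/T₂ = (a₁/a₂)^(3/2) = (0.0270313)^1.5 = 0.00444426

Final answer: T₁/T₂ = 0.004444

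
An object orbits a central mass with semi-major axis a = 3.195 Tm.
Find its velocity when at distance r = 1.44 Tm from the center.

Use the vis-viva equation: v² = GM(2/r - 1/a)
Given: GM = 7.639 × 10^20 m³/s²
a = 3.195 Tm = 3.195 × 10^12 m
r = 1.44 Tm = 1.44 × 10^12 m
GM = 7.639 × 10^20 m³/s²
2/r − 1/a = 1.38889 × 10^-12 − 3.12989 × 10^-13 = 1.0759 × 10^-12 m⁻¹
v² = GM (2/r − 1/a) = 8.2188 × 10^8 m²/s²
v = 28668.4 m/s ≈ 28.67 km/s

Final answer: 28.67 km/s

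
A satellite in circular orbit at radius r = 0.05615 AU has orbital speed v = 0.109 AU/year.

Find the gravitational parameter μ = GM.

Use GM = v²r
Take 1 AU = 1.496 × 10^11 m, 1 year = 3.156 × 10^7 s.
r = 0.05615 AU = 8.40004 × 10^9 m
v = 0.109 AU/year = 516.679 m/s
v² = 266958 m²/s²
GM = v²r = 266958 × 8.40004 × 10^9 = 2.24245 × 10^15 m³/s²
GM ≈ 2.242 × 10^15 m³/s²

Final answer: GM = 2.242 × 10^15 m³/s²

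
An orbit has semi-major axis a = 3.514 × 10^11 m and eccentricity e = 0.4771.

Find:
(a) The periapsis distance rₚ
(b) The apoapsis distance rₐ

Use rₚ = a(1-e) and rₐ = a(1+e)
a = 3.514 × 10^11 m
e = 0.4771:  1 − e = 0.5229,  1 + e = 1.4771
(a) rₚ = a(1 − e) = 3.514 × 10^11 m × 0.5229 = 1.83747 × 10^11 m ≈ 1.837 × 10^11 m
(b) rₐ = a(1 + e) = 3.514 × 10^11 m × 1.4771 = 5.19053 × 10^11 m ≈ 5.191 × 10^11 m

Final answer:
(a) rₚ = 1.837 × 10^11 m
(b) rₐ = 5.191 × 10^11 m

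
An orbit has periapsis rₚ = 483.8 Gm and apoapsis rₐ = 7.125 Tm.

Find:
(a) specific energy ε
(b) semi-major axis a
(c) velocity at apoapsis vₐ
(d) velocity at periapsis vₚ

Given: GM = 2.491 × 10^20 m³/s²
rₚ = 483.8 Gm = 4.838 × 10^11 m
rₐ = 7.125 Tm = 7.125 × 10^12 m
GM = 2.491 × 10^20 m³/s²
a = (rₚ + rₐ)/2 = 3.8044 × 10^12 m
e = (rₐ − rₚ)/(rₐ + rₚ) = (6.6412 × 10^12) / (7.6088 × 10^12) = 0.872831
(a) 2a = 7.6088 × 10^12 m;  ε = −GM/(2a) = -3.27384 × 10^7 J/kg ≈ -32.74 MJ/kg
(b) a = 3.8044 × 10^12 m ≈ 3.804 Tm
(c) vₐ² = GM (2/rₐ − 1/a) = 2.491 × 10^20 × (2.80702 × 10^-13 − 2.62854 × 10^-13) = 4.44599 × 10^6 m²/s²;  vₐ = 2108.55 m/s ≈ 2.109 km/s
(d) vₚ² = GM (2/rₚ − 1/a) = 2.491 × 10^20 × (4.13394 × 10^-12 − 2.62854 × 10^-13) = 9.64288 × 10^8 m²/s²;  vₚ = 31053 m/s ≈ 31.05 km/s

Final answer:
(a) specific energy ε = -32.74 MJ/kg
(b) semi-major axis a = 3.804 Tm
(c) velocity at apoapsis vₐ = 2.109 km/s
(d) velocity at periapsis vₚ = 31.05 km/s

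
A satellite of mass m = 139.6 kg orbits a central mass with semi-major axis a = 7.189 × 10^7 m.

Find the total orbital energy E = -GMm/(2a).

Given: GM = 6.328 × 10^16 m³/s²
a = 7.189 × 10^7 m
GM = 6.328 × 10^16 m³/s²
2a = 1.4378 × 10^8 m
GMm = 6.328 × 10^16 × 139.6 = 8.83389 × 10^18 m³·kg/s²
E = −GMm/(2a) = -6.14403 × 10^10 J ≈ -61.44 GJ

Final answer: -61.44 GJ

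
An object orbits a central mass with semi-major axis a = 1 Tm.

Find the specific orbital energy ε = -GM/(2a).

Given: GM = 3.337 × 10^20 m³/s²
a = 1 Tm = 1 × 10^12 m
GM = 3.337 × 10^20 m³/s²
2a = 2 × 10^12 m
ε = −GM/(2a) = -1.6685 × 10^8 J/kg ≈ -166.8 MJ/kg

Final answer: -166.8 MJ/kg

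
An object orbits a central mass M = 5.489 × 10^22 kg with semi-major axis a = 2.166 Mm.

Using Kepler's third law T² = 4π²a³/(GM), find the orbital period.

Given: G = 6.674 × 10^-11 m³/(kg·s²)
M = 5.489 × 10^22 kg
GM = G × M = 6.674 × 10^-11 × 5.489 × 10^22 = 3.66336 × 10^12 m³/s²
a = 2.166 Mm = 2.166 × 10^6 m
a³ = 1.01619 × 10^19 m³
T = 2π √(a³/GM) = 2π √((1.01619 × 10^19) / (3.66336 × 10^12)) = 2π × 1665.51 s
T = 10464.7 s ≈ 2.907 hours

Final answer: 2.907 hours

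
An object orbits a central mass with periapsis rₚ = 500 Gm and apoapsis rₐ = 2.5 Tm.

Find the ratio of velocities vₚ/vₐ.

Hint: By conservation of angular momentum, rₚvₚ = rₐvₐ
rₚ = 500 Gm = 5 × 10^11 m
rₐ = 2.5 Tm = 2.5 × 10^12 m
rₚvₚ = rₐvₐ  ⇒  vₚ/vₐ = rₐ/rₚ
vₚ/vₐ = (2.5 × 10^12) / (5 × 10^11) = 5

Final answer: vₚ/vₐ = 5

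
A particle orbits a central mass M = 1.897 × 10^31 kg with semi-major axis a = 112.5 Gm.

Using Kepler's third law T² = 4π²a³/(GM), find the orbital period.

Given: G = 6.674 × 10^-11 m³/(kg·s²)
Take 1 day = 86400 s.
M = 1.897 × 10^31 kg
GM = G × M = 6.674 × 10^-11 × 1.897 × 10^31 = 1.26606 × 10^21 m³/s²
a = 112.5 Gm = 1.125 × 10^11 m
a³ = 1.42383 × 10^33 m³
T = 2π √(a³/GM) = 2π √((1.42383 × 10^33) / (1.26606 × 10^21)) = 2π × 1.06048 × 10^6 s
T = 6.66319 × 10^6 s ≈ 77.12 days

Final answer: 77.12 days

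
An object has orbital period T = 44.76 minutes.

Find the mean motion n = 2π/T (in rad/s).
T = 44.76 minutes = 2685.6 s
n = 2π / 2685.6 s = 0.00233958 rad/s ≈ 0.00234 rad/s

Final answer: n = 0.00234 rad/s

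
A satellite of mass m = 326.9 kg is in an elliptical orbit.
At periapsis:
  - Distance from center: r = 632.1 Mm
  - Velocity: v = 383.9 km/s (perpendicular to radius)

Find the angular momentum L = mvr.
r = 632.1 Mm = 6.321 × 10^8 m
v = 383.9 km/s = 383900 m/s
vr = 383900 × 6.321 × 10^8 = 2.42663 × 10^14 m²/s
L = m × vr = 326.9 × 2.42663 × 10^14 = 7.93266 × 10^16 kg·m²/s ≈ 7.933 × 10^16 kg·m²/s

Final answer: L = 7.933 × 10^16 kg·m²/s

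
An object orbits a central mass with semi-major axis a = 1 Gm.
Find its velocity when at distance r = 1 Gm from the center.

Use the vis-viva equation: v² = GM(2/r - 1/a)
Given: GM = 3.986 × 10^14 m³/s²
a = 1 Gm = 1 × 10^9 m
r = 1 Gm = 1 × 10^9 m
GM = 3.986 × 10^14 m³/s²
2/r − 1/a = 2 × 10^-9 − 1 × 10^-9 = 1 × 10^-9 m⁻¹
v² = GM (2/r − 1/a) = 398600 m²/s²
v = 631.348 m/s ≈ 631.3 m/s

Final answer: 631.3 m/s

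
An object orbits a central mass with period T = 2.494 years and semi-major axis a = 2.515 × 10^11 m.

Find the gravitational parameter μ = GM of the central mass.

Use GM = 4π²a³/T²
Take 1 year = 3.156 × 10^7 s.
T = 2.494 years = 7.87106 × 10^7 s
a = 2.515 × 10^11 m
a³ = 1.59079 × 10^34 m³
T² = 6.19536 × 10^15 s²
GM = 4π² × (1.59079 × 10^34) / (6.19536 × 10^15) = 1.01369 × 10^20 m³/s²
GM ≈ 1.014 × 10^20 m³/s²

Final answer: GM = 1.014 × 10^20 m³/s²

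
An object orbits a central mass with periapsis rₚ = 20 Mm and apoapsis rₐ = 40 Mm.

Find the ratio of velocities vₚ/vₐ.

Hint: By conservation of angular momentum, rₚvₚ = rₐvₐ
rₚ = 20 Mm = 2 × 10^7 m
rₐ = 40 Mm = 4 × 10^7 m
rₚvₚ = rₐvₐ  ⇒  vₚ/vₐ = rₐ/rₚ
vₚ/vₐ = (4 × 10^7) / (2 × 10^7) = 2

Final answer: vₚ/vₐ = 2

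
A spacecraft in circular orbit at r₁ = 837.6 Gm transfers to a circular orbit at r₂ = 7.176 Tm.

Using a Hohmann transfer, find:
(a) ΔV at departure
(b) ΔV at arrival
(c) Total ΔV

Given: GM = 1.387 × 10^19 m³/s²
r₁ = 837.6 Gm = 8.376 × 10^11 m
r₂ = 7.176 Tm = 7.176 × 10^12 m
GM = 1.387 × 10^19 m³/s²
Transfer ellipse: a_t = (r₁ + r₂)/2 = 4.0068 × 10^12 m
Circular speed at r₁: v₁ = √(GM/r₁) = 4069.3 m/s
Transfer speed at r₁ (periapsis): v₁ₜ = √(GM(2/r₁ − 1/a_t)) = 5445.81 m/s
(a) ΔV₁ = v₁ₜ − v₁ = 1376.51 m/s ≈ 1.377 km/s
Circular speed at r₂: v₂ = √(GM/r₂) = 1390.26 m/s
Transfer speed at r₂ (apoapsis): v₂ₜ = √(GM(2/r₂ − 1/a_t)) = 635.648 m/s
(b) ΔV₂ = v₂ − v₂ₜ = 754.615 m/s ≈ 754.6 m/s
(c) ΔV_total = ΔV₁ + ΔV₂ = 2131.12 m/s ≈ 2.131 km/s

Final answer:
(a) ΔV₁ = 1.377 km/s
(b) ΔV₂ = 754.6 m/s
(c) ΔV_total = 2.131 km/s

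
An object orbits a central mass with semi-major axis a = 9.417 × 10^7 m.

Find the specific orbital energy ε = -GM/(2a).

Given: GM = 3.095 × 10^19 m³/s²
a = 9.417 × 10^7 m
GM = 3.095 × 10^19 m³/s²
2a = 1.8834 × 10^8 m
ε = −GM/(2a) = -1.6433 × 10^11 J/kg ≈ -164.3 GJ/kg

Final answer: -164.3 GJ/kg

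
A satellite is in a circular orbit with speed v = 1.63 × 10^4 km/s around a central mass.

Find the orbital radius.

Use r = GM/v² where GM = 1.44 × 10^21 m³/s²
v = 1.63 × 10^4 km/s = 1.63 × 10^7 m/s
GM = 1.44 × 10^21 m³/s²
v² = 2.6569 × 10^14 m²/s²
r = GM/v² = (1.44 × 10^21) / (2.6569 × 10^14) = 5.41985 × 10^6 m ≈ 5.42 Mm

Final answer: 5.42 Mm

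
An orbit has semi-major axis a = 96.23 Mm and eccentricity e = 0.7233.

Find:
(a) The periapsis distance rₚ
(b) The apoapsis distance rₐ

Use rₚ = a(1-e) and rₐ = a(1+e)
a = 96.23 Mm = 9.623 × 10^7 m
e = 0.7233:  1 − e = 0.2767,  1 + e = 1.7233
(a) rₚ = a(1 − e) = 9.623 × 10^7 m × 0.2767 = 2.66268 × 10^7 m ≈ 26.63 Mm
(b) rₐ = a(1 + e) = 9.623 × 10^7 m × 1.7233 = 1.65833 × 10^8 m ≈ 165.8 Mm

Final answer:
(a) rₚ = 26.63 Mm
(b) rₐ = 165.8 Mm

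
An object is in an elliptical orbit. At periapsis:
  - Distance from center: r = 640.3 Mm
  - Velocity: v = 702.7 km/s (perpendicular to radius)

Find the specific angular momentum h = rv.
r = 640.3 Mm = 6.403 × 10^8 m
v = 702.7 km/s = 702700 m/s
h = rv = 6.403 × 10^8 × 702700 = 4.49939 × 10^14 m²/s ≈ 4.499 × 10^14 m²/s

Final answer: h = 4.499 × 10^14 m²/s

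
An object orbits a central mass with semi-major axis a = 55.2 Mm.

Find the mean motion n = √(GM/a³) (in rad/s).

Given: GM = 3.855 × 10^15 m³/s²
a = 55.2 Mm = 5.52 × 10^7 m
GM = 3.855 × 10^15 m³/s²
a³ = 1.68197 × 10^23 m³
GM/a³ = (3.855 × 10^15) / (1.68197 × 10^23) = 2.29196 × 10^-8 s⁻²
n = √(GM/a³) = 0.000151392 rad/s ≈ 0.0001514 rad/s

Final answer: n = 0.0001514 rad/s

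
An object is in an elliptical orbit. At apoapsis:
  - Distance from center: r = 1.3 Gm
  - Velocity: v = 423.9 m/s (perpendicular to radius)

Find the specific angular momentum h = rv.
r = 1.3 Gm = 1.3 × 10^9 m
v = 423.9 m/s
h = rv = 1.3 × 10^9 × 423.9 = 5.5107 × 10^11 m²/s ≈ 5.511 × 10^11 m²/s

Final answer: h = 5.511 × 10^11 m²/s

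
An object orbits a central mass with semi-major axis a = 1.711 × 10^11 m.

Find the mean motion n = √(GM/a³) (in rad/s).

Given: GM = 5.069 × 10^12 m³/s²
a = 1.711 × 10^11 m
GM = 5.069 × 10^12 m³/s²
a³ = 5.00899 × 10^33 m³
GM/a³ = (5.069 × 10^12) / (5.00899 × 10^33) = 1.01198 × 10^-21 s⁻²
n = √(GM/a³) = 3.18116 × 10^-11 rad/s ≈ 3.181 × 10^-11 rad/s

Final answer: n = 3.181 × 10^-11 rad/s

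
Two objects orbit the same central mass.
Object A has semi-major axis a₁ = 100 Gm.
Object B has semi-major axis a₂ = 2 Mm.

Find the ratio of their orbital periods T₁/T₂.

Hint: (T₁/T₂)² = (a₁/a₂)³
a₁ = 100 Gm = 1 × 10^11 m
a₂ = 2 Mm = 2 × 10^6 m
a₁/a₂ = 50000
T₁/T₂ = (a₁/a₂)^(3/2) = (50000)^1.5 = 1.11803 × 10^7

Final answer: T₁/T₂ = 1.118 × 10^7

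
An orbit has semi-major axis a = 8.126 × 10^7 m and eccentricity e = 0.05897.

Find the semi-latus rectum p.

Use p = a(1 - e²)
a = 8.126 × 10^7 m
e = 0.05897,  e² = 0.00347746,  1 − e² = 0.996523
p = a(1 − e²) = 8.126 × 10^7 m × 0.996523 = 8.09774 × 10^7 m ≈ 8.098 × 10^7 m

Final answer: p = 8.098 × 10^7 m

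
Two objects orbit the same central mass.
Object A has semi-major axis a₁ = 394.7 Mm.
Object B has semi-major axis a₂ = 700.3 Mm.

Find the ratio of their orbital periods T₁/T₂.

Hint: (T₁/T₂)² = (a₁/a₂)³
a₁ = 394.7 Mm = 3.947 × 10^8 m
a₂ = 700.3 Mm = 7.003 × 10^8 m
a₁/a₂ = 0.563616
T₁/T₂ = (a₁/a₂)^(3/2) = (0.563616)^1.5 = 0.423131

Final answer: T₁/T₂ = 0.4231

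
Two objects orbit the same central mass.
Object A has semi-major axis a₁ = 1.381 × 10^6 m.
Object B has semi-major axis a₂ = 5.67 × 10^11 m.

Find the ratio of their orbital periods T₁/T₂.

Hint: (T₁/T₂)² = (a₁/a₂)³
a₁ = 1.381 × 10^6 m
a₂ = 5.67 × 10^11 m
a₁/a₂ = 2.43563 × 10^-6
T₁/T₂ = (a₁/a₂)^(3/2) = (2.43563 × 10^-6)^1.5 = 3.80116 × 10^-9

Final answer: T₁/T₂ = 3.801 × 10^-9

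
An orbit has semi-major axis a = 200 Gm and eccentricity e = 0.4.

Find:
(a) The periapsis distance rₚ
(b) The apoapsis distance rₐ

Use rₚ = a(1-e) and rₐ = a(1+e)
a = 200 Gm = 2 × 10^11 m
e = 0.4:  1 − e = 0.6,  1 + e = 1.4
(a) rₚ = a(1 − e) = 2 × 10^11 m × 0.6 = 1.2 × 10^11 m ≈ 120 Gm
(b) rₐ = a(1 + e) = 2 × 10^11 m × 1.4 = 2.8 × 10^11 m ≈ 280 Gm

Final answer:
(a) rₚ = 120 Gm
(b) rₐ = 280 Gm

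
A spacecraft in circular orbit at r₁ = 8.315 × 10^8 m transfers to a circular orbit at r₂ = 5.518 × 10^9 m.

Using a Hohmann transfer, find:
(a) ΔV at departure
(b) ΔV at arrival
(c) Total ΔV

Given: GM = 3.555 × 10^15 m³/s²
r₁ = 8.315 × 10^8 m
r₂ = 5.518 × 10^9 m
GM = 3.555 × 10^15 m³/s²
Transfer ellipse: a_t = (r₁ + r₂)/2 = 3.17475 × 10^9 m
Circular speed at r₁: v₁ = √(GM/r₁) = 2067.71 m/s
Transfer speed at r₁ (periapsis): v₁ₜ = √(GM(2/r₁ − 1/a_t)) = 2725.99 m/s
(a) ΔV₁ = v₁ₜ − v₁ = 658.288 m/s ≈ 658.3 m/s
Circular speed at r₂: v₂ = √(GM/r₂) = 802.655 m/s
Transfer speed at r₂ (apoapsis): v₂ₜ = √(GM(2/r₂ − 1/a_t)) = 410.776 m/s
(b) ΔV₂ = v₂ − v₂ₜ = 391.879 m/s ≈ 391.9 m/s
(c) ΔV_total = ΔV₁ + ΔV₂ = 1050.17 m/s ≈ 1.05 km/s

Final answer:
(a) ΔV₁ = 658.3 m/s
(b) ΔV₂ = 391.9 m/s
(c) ΔV_total = 1.05 km/s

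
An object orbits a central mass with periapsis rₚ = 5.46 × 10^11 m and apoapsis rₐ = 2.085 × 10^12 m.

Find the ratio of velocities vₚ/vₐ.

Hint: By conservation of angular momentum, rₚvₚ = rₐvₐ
rₚ = 5.46 × 10^11 m
rₐ = 2.085 × 10^12 m
rₚvₚ = rₐvₐ  ⇒  vₚ/vₐ = rₐ/rₚ
vₚ/vₐ = (2.085 × 10^12) / (5.46 × 10^11) = 3.81868

Final answer: vₚ/vₐ = 3.819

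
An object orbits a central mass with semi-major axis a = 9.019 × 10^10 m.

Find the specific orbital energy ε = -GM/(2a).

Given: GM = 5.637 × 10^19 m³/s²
a = 9.019 × 10^10 m
GM = 5.637 × 10^19 m³/s²
2a = 1.8038 × 10^11 m
ε = −GM/(2a) = -3.12507 × 10^8 J/kg ≈ -312.5 MJ/kg

Final answer: -312.5 MJ/kg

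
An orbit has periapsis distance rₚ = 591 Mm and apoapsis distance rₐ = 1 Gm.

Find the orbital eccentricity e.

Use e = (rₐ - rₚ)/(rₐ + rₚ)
rₚ = 591 Mm = 5.91 × 10^8 m
rₐ = 1 Gm = 1 × 10^9 m
rₐ − rₚ = 4.09 × 10^8 m
rₐ + rₚ = 1.591 × 10^9 m
e = (rₐ − rₚ)/(rₐ + rₚ) = 0.257071

Final answer: e = 0.2571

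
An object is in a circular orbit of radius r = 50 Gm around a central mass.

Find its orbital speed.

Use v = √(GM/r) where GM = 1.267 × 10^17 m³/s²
r = 50 Gm = 5 × 10^10 m
GM = 1.267 × 10^17 m³/s²
GM/r = (1.267 × 10^17) / (5 × 10^10) = 2.534 × 10^6 m²/s²
v = √(GM/r) = 1591.85 m/s ≈ 1.592 km/s

Final answer: 1.592 km/s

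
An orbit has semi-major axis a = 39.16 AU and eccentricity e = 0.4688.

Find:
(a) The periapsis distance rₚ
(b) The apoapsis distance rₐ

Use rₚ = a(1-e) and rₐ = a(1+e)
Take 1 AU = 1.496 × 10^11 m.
a = 39.16 AU = 5.85834 × 10^12 m
e = 0.4688:  1 − e = 0.5312,  1 + e = 1.4688
(a) rₚ = a(1 − e) = 5.85834 × 10^12 m × 0.5312 = 3.11195 × 10^12 m ≈ 20.8 AU
(b) rₐ = a(1 + e) = 5.85834 × 10^12 m × 1.4688 = 8.60472 × 10^12 m ≈ 57.52 AU

Final answer:
(a) rₚ = 20.8 AU
(b) rₐ = 57.52 AU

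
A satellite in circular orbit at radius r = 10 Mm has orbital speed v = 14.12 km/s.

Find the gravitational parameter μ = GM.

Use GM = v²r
r = 10 Mm = 1 × 10^7 m
v = 14.12 km/s = 14120 m/s
v² = 1.99374 × 10^8 m²/s²
GM = v²r = 1.99374 × 10^8 × 1 × 10^7 = 1.99374 × 10^15 m³/s²
GM ≈ 1.994 × 10^15 m³/s²

Final answer: GM = 1.994 × 10^15 m³/s²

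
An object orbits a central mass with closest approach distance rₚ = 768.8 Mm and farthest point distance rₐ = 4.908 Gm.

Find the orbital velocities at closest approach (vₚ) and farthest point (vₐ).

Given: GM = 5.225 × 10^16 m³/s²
rₚ = 768.8 Mm = 7.688 × 10^8 m
rₐ = 4.908 Gm = 4.908 × 10^9 m
GM = 5.225 × 10^16 m³/s²
a = (rₚ + rₐ)/2 = 2.8384 × 10^9 m
Vis-viva: v² = GM (2/r − 1/a)
vₚ² = 5.225 × 10^16 × (2.60146 × 10^-9 − 3.52311 × 10^-10) = 1.17518 × 10^8 m²/s²
vₚ = 10840.6 m/s ≈ 10.84 km/s
vₐ² = 5.225 × 10^16 × (4.07498 × 10^-10 − 3.52311 × 10^-10) = 2.88351 × 10^6 m²/s²
vₐ = 1698.09 m/s ≈ 1.698 km/s

Final answer: vₚ = 10.84 km/s, vₐ = 1.698 km/s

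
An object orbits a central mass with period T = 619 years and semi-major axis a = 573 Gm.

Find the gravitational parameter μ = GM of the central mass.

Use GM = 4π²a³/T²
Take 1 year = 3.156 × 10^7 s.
T = 619 years = 1.95356 × 10^10 s
a = 573 Gm = 5.73 × 10^11 m
a³ = 1.88133 × 10^35 m³
T² = 3.81641 × 10^20 s²
GM = 4π² × (1.88133 × 10^35) / (3.81641 × 10^20) = 1.94611 × 10^16 m³/s²
GM ≈ 1.946 × 10^16 m³/s²

Final answer: GM = 1.946 × 10^16 m³/s²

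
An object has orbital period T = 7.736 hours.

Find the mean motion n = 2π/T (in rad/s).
T = 7.736 hours = 27849.6 s
n = 2π / 27849.6 s = 0.000225611 rad/s ≈ 0.0002256 rad/s

Final answer: n = 0.0002256 rad/s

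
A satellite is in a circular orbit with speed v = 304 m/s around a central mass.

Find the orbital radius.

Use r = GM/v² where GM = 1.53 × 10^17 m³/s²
v = 304 m/s
GM = 1.53 × 10^17 m³/s²
v² = 92416 m²/s²
r = GM/v² = (1.53 × 10^17) / 92416 = 1.65556 × 10^12 m ≈ 1.656 Tm

Final answer: 1.656 Tm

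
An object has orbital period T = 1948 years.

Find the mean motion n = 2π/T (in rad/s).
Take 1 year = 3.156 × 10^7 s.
T = 1948 years = 6.14789 × 10^10 s
n = 2π / (6.14789 × 10^10 s) = 1.02201 × 10^-10 rad/s ≈ 1.022 × 10^-10 rad/s

Final answer: n = 1.022 × 10^-10 rad/s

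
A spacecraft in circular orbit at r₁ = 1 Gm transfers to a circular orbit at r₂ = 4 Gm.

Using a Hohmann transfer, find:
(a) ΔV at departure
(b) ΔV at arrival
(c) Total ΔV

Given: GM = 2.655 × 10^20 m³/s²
r₁ = 1 Gm = 1 × 10^9 m
r₂ = 4 Gm = 4 × 10^9 m
GM = 2.655 × 10^20 m³/s²
Transfer ellipse: a_t = (r₁ + r₂)/2 = 2.5 × 10^9 m
Circular speed at r₁: v₁ = √(GM/r₁) = 515267 m/s
Transfer speed at r₁ (periapsis): v₁ₜ = √(GM(2/r₁ − 1/a_t)) = 651767 m/s
(a) ΔV₁ = v₁ₜ − v₁ = 136500 m/s ≈ 136.5 km/s
Circular speed at r₂: v₂ = √(GM/r₂) = 257633 m/s
Transfer speed at r₂ (apoapsis): v₂ₜ = √(GM(2/r₂ − 1/a_t)) = 162942 m/s
(b) ΔV₂ = v₂ − v₂ₜ = 94691.8 m/s ≈ 94.69 km/s
(c) ΔV_total = ΔV₁ + ΔV₂ = 231192 m/s ≈ 231.2 km/s

Final answer:
(a) ΔV₁ = 136.5 km/s
(b) ΔV₂ = 94.69 km/s
(c) ΔV_total = 231.2 km/s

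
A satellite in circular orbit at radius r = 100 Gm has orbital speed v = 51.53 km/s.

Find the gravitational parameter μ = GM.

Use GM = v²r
r = 100 Gm = 1 × 10^11 m
v = 51.53 km/s = 51530 m/s
v² = 2.65534 × 10^9 m²/s²
GM = v²r = 2.65534 × 10^9 × 1 × 10^11 = 2.65534 × 10^20 m³/s²
GM ≈ 2.655 × 10^20 m³/s²

Final answer: GM = 2.655 × 10^20 m³/s²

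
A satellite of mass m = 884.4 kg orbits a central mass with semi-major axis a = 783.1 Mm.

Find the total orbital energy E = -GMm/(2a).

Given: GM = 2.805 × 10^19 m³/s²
a = 783.1 Mm = 7.831 × 10^8 m
GM = 2.805 × 10^19 m³/s²
2a = 1.5662 × 10^9 m
GMm = 2.805 × 10^19 × 884.4 = 2.48074 × 10^22 m³·kg/s²
E = −GMm/(2a) = -1.58392 × 10^13 J ≈ -15.84 TJ

Final answer: -15.84 TJ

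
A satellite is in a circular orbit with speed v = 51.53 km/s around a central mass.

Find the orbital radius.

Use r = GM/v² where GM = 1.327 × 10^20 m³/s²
v = 51.53 km/s = 51530 m/s
GM = 1.327 × 10^20 m³/s²
v² = 2.65534 × 10^9 m²/s²
r = GM/v² = (1.327 × 10^20) / (2.65534 × 10^9) = 4.99748 × 10^10 m ≈ 49.97 Gm

Final answer: 49.97 Gm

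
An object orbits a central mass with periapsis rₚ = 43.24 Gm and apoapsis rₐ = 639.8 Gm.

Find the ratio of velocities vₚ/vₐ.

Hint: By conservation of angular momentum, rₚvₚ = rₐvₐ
rₚ = 43.24 Gm = 4.324 × 10^10 m
rₐ = 639.8 Gm = 6.398 × 10^11 m
rₚvₚ = rₐvₐ  ⇒  vₚ/vₐ = rₐ/rₚ
vₚ/vₐ = (6.398 × 10^11) / (4.324 × 10^10) = 14.7965

Final answer: vₚ/vₐ = 14.8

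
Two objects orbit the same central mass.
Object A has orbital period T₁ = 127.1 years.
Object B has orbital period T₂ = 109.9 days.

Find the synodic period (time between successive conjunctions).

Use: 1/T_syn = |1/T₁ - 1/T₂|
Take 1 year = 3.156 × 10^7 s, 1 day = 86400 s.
T₁ = 127.1 years = 4.01128 × 10^9 s
T₂ = 109.9 days = 9.49536 × 10^6 s
1/T₁ = 2.49297 × 10^-10 s⁻¹
1/T₂ = 1.05315 × 10^-7 s⁻¹
|1/T₁ − 1/T₂| = 1.05065 × 10^-7 s⁻¹
T_syn = 1 / |1/T₁ − 1/T₂| = 9.51789 × 10^6 s ≈ 110.2 days

Final answer: T_syn = 110.2 days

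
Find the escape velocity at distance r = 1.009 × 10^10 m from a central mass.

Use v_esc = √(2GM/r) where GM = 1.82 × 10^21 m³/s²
r = 1.009 × 10^10 m
GM = 1.82 × 10^21 m³/s²
2GM/r = 2 × (1.82 × 10^21) / (1.009 × 10^10) = 3.60753 × 10^11 m²/s²
v_esc = √(2GM/r) = 600627 m/s ≈ 600.6 km/s

Final answer: 600.6 km/s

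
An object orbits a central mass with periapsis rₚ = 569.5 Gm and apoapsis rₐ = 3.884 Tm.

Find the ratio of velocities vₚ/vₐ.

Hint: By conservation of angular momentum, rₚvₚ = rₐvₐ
rₚ = 569.5 Gm = 5.695 × 10^11 m
rₐ = 3.884 Tm = 3.884 × 10^12 m
rₚvₚ = rₐvₐ  ⇒  vₚ/vₐ = rₐ/rₚ
vₚ/vₐ = (3.884 × 10^12) / (5.695 × 10^11) = 6.82002

Final answer: vₚ/vₐ = 6.82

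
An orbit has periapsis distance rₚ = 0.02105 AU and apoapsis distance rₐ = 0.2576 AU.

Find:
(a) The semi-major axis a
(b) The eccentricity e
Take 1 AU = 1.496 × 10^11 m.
rₚ = 0.02105 AU = 3.14908 × 10^9 m
rₐ = 0.2576 AU = 3.8537 × 10^10 m
(a) a = (rₚ + rₐ)/2 = 2.0843 × 10^10 m ≈ 0.1393 AU
(b) e = (rₐ − rₚ)/(rₐ + rₚ) = (3.53879 × 10^10) / (4.1686 × 10^10) = 0.848914

Final answer:
(a) a = 0.1393 AU
(b) e = 0.8489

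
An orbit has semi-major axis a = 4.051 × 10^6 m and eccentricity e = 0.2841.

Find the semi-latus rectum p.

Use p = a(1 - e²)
a = 4.051 × 10^6 m
e = 0.2841,  e² = 0.0807128,  1 − e² = 0.919287
p = a(1 − e²) = 4.051 × 10^6 m × 0.919287 = 3.72403 × 10^6 m ≈ 3.724 × 10^6 m

Final answer: p = 3.724 × 10^6 m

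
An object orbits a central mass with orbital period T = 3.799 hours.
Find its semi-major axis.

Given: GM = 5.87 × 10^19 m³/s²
T = 3.799 hours = 13676.4 s
GM = 5.87 × 10^19 m³/s²
Kepler's third law: a³ = GM T² / (4π²)
T² = 1.87044 × 10^8 s²
a³ = (5.87 × 10^19) × (1.87044 × 10^8) / (4π²) = 2.78113 × 10^26 m³
a = (a³)^(1/3) = 6.52741 × 10^8 m ≈ 652.7 Mm

Final answer: 652.7 Mm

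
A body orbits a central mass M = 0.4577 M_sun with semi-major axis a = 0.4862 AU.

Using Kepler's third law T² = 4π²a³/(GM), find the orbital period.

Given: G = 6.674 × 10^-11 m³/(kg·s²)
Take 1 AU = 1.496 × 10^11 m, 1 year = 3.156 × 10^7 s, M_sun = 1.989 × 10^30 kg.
M = 0.4577 M_sun = 9.10365 × 10^29 kg
GM = G × M = 6.674 × 10^-11 × 9.10365 × 10^29 = 6.07578 × 10^19 m³/s²
a = 0.4862 AU = 7.27355 × 10^10 m
a³ = 3.84804 × 10^32 m³
T = 2π √(a³/GM) = 2π √((3.84804 × 10^32) / (6.07578 × 10^19)) = 2π × 2.51663 × 10^6 s
T = 1.58124 × 10^7 s ≈ 0.501 years

Final answer: 0.501 years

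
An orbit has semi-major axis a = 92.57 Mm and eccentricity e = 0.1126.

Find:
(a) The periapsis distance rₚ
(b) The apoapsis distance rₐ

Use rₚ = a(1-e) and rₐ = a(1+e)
a = 92.57 Mm = 9.257 × 10^7 m
e = 0.1126:  1 − e = 0.8874,  1 + e = 1.1126
(a) rₚ = a(1 − e) = 9.257 × 10^7 m × 0.8874 = 8.21466 × 10^7 m ≈ 82.15 Mm
(b) rₐ = a(1 + e) = 9.257 × 10^7 m × 1.1126 = 1.02993 × 10^8 m ≈ 103 Mm

Final answer:
(a) rₚ = 82.15 Mm
(b) rₐ = 103 Mm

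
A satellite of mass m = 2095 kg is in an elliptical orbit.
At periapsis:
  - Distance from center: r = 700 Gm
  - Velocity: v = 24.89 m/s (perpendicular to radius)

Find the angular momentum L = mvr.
r = 700 Gm = 7 × 10^11 m
v = 24.89 m/s
vr = 24.89 × 7 × 10^11 = 1.7423 × 10^13 m²/s
L = m × vr = 2095 × 1.7423 × 10^13 = 3.65012 × 10^16 kg·m²/s ≈ 3.65 × 10^16 kg·m²/s

Final answer: L = 3.65 × 10^16 kg·m²/s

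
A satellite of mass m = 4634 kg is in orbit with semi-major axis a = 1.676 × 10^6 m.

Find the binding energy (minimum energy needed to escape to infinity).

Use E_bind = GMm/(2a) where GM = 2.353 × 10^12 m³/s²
a = 1.676 × 10^6 m
GM = 2.353 × 10^12 m³/s²
m = 4634 kg
GMm = 2.353 × 10^12 × 4634 = 1.09038 × 10^16 m³·kg/s²
2a = 3.352 × 10^6 m
E_bind = GMm/(2a) = 3.25292 × 10^9 J ≈ 3.253 GJ

Final answer: 3.253 GJ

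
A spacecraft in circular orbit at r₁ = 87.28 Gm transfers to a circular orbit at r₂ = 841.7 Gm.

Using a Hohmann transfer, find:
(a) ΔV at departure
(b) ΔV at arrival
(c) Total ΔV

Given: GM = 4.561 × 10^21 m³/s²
r₁ = 87.28 Gm = 8.728 × 10^10 m
r₂ = 841.7 Gm = 8.417 × 10^11 m
GM = 4.561 × 10^21 m³/s²
Transfer ellipse: a_t = (r₁ + r₂)/2 = 4.6449 × 10^11 m
Circular speed at r₁: v₁ = √(GM/r₁) = 228598 m/s
Transfer speed at r₁ (periapsis): v₁ₜ = √(GM(2/r₁ − 1/a_t)) = 307725 m/s
(a) ΔV₁ = v₁ₜ − v₁ = 79127.1 m/s ≈ 79.13 km/s
Circular speed at r₂: v₂ = √(GM/r₂) = 73612.5 m/s
Transfer speed at r₂ (apoapsis): v₂ₜ = √(GM(2/r₂ − 1/a_t)) = 31909.5 m/s
(b) ΔV₂ = v₂ − v₂ₜ = 41702.9 m/s ≈ 41.7 km/s
(c) ΔV_total = ΔV₁ + ΔV₂ = 120830 m/s ≈ 120.8 km/s

Final answer:
(a) ΔV₁ = 79.13 km/s
(b) ΔV₂ = 41.7 km/s
(c) ΔV_total = 120.8 km/s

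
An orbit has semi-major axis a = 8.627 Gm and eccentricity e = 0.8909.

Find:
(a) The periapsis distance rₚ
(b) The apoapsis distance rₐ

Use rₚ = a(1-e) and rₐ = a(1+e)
a = 8.627 Gm = 8.627 × 10^9 m
e = 0.8909:  1 − e = 0.1091,  1 + e = 1.8909
(a) rₚ = a(1 − e) = 8.627 × 10^9 m × 0.1091 = 9.41206 × 10^8 m ≈ 941.2 Mm
(b) rₐ = a(1 + e) = 8.627 × 10^9 m × 1.8909 = 1.63128 × 10^10 m ≈ 16.31 Gm

Final answer:
(a) rₚ = 941.2 Mm
(b) rₐ = 16.31 Gm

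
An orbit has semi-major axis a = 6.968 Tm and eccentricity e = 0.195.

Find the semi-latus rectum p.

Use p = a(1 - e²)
a = 6.968 Tm = 6.968 × 10^12 m
e = 0.195,  e² = 0.038025,  1 − e² = 0.961975
p = a(1 − e²) = 6.968 × 10^12 m × 0.961975 = 6.70304 × 10^12 m ≈ 6.703 Tm

Final answer: p = 6.703 Tm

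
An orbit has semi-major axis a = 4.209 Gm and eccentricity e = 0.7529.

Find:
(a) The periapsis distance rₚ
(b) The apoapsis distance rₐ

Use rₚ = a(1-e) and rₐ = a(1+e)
a = 4.209 Gm = 4.209 × 10^9 m
e = 0.7529:  1 − e = 0.2471,  1 + e = 1.7529
(a) rₚ = a(1 − e) = 4.209 × 10^9 m × 0.2471 = 1.04004 × 10^9 m ≈ 1.04 Gm
(b) rₐ = a(1 + e) = 4.209 × 10^9 m × 1.7529 = 7.37796 × 10^9 m ≈ 7.378 Gm

Final answer:
(a) rₚ = 1.04 Gm
(b) rₐ = 7.378 Gm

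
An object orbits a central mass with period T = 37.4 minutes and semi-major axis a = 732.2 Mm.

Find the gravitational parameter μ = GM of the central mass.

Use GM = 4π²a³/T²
T = 37.4 minutes = 2244 s
a = 732.2 Mm = 7.322 × 10^8 m
a³ = 3.92545 × 10^26 m³
T² = 5.03554 × 10^6 s²
GM = 4π² × (3.92545 × 10^26) / (5.03554 × 10^6) = 3.07754 × 10^21 m³/s²
GM ≈ 3.078 × 10^21 m³/s²

Final answer: GM = 3.078 × 10^21 m³/s²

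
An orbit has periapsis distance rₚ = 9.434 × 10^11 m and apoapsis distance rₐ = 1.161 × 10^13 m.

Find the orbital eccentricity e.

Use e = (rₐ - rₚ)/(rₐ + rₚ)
rₚ = 9.434 × 10^11 m
rₐ = 1.161 × 10^13 m
rₐ − rₚ = 1.06666 × 10^13 m
rₐ + rₚ = 1.25534 × 10^13 m
e = (rₐ − rₚ)/(rₐ + rₚ) = 0.849698

Final answer: e = 0.8497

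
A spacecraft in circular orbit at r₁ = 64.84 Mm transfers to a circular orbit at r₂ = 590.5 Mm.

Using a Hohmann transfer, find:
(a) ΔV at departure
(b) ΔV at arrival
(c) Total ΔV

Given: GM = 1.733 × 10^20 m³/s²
r₁ = 64.84 Mm = 6.484 × 10^7 m
r₂ = 590.5 Mm = 5.905 × 10^8 m
GM = 1.733 × 10^20 m³/s²
Transfer ellipse: a_t = (r₁ + r₂)/2 = 3.2767 × 10^8 m
Circular speed at r₁: v₁ = √(GM/r₁) = 1.63485 × 10^6 m/s
Transfer speed at r₁ (periapsis): v₁ₜ = √(GM(2/r₁ − 1/a_t)) = 2.19467 × 10^6 m/s
(a) ΔV₁ = v₁ₜ − v₁ = 559821 m/s ≈ 559.8 km/s
Circular speed at r₂: v₂ = √(GM/r₂) = 541738 m/s
Transfer speed at r₂ (apoapsis): v₂ₜ = √(GM(2/r₂ − 1/a_t)) = 240986 m/s
(b) ΔV₂ = v₂ − v₂ₜ = 300752 m/s ≈ 300.8 km/s
(c) ΔV_total = ΔV₁ + ΔV₂ = 860573 m/s ≈ 860.6 km/s

Final answer:
(a) ΔV₁ = 559.8 km/s
(b) ΔV₂ = 300.8 km/s
(c) ΔV_total = 860.6 km/s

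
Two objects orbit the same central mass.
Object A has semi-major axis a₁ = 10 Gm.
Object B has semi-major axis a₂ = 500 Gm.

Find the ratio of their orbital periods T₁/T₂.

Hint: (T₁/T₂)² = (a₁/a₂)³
a₁ = 10 Gm = 1 × 10^10 m
a₂ = 500 Gm = 5 × 10^11 m
a₁/a₂ = 0.02
T₁/T₂ = (a₁/a₂)^(3/2) = (0.02)^1.5 = 0.00282843

Final answer: T₁/T₂ = 0.002828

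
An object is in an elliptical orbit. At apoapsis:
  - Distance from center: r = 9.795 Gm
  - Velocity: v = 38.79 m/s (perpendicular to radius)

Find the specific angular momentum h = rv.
r = 9.795 Gm = 9.795 × 10^9 m
v = 38.79 m/s
h = rv = 9.795 × 10^9 × 38.79 = 3.79948 × 10^11 m²/s ≈ 3.799 × 10^11 m²/s

Final answer: h = 3.799 × 10^11 m²/s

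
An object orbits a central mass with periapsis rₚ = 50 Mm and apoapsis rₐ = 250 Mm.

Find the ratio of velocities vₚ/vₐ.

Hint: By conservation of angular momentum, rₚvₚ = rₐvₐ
rₚ = 50 Mm = 5 × 10^7 m
rₐ = 250 Mm = 2.5 × 10^8 m
rₚvₚ = rₐvₐ  ⇒  vₚ/vₐ = rₐ/rₚ
vₚ/vₐ = (2.5 × 10^8) / (5 × 10^7) = 5

Final answer: vₚ/vₐ = 5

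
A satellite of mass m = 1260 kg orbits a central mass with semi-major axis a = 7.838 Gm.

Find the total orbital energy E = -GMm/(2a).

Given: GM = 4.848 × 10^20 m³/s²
a = 7.838 Gm = 7.838 × 10^9 m
GM = 4.848 × 10^20 m³/s²
2a = 1.5676 × 10^10 m
GMm = 4.848 × 10^20 × 1260 = 6.10848 × 10^23 m³·kg/s²
E = −GMm/(2a) = -3.89671 × 10^13 J ≈ -38.97 TJ

Final answer: -38.97 TJ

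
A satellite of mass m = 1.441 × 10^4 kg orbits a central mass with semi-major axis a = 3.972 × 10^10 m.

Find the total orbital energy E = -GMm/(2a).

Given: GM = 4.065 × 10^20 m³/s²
a = 3.972 × 10^10 m
GM = 4.065 × 10^20 m³/s²
2a = 7.944 × 10^10 m
GMm = 4.065 × 10^20 × 14410 = 5.85767 × 10^24 m³·kg/s²
E = −GMm/(2a) = -7.3737 × 10^13 J ≈ -73.74 TJ

Final answer: -73.74 TJ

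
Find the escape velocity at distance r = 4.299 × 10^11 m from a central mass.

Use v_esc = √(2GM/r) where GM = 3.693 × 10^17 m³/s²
r = 4.299 × 10^11 m
GM = 3.693 × 10^17 m³/s²
2GM/r = 2 × (3.693 × 10^17) / (4.299 × 10^11) = 1.71807 × 10^6 m²/s²
v_esc = √(2GM/r) = 1310.75 m/s ≈ 1.311 km/s

Final answer: 1.311 km/s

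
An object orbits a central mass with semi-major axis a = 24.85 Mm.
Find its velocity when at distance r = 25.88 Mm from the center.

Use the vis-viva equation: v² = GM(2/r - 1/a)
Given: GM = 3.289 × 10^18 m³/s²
a = 24.85 Mm = 2.485 × 10^7 m
r = 25.88 Mm = 2.588 × 10^7 m
GM = 3.289 × 10^18 m³/s²
2/r − 1/a = 7.72798 × 10^-8 − 4.02414 × 10^-8 = 3.70383 × 10^-8 m⁻¹
v² = GM (2/r − 1/a) = 1.21819 × 10^11 m²/s²
v = 349026 m/s ≈ 349 km/s

Final answer: 349 km/s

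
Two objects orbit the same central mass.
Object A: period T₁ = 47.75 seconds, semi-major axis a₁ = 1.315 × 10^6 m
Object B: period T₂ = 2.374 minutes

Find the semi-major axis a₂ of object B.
T₁ = 47.75 seconds
T₂ = 2.374 minutes = 142.44 s
a₁ = 1.315 × 10^6 m
Kepler's third law: (T₂/T₁)² = (a₂/a₁)³  ⇒  a₂ = a₁ (T₂/T₁)^(2/3)
T₂/T₁ = 2.98304
(T₂/T₁)^(2/3) = 2.07224
a₂ = 1.315 × 10^6 m × 2.07224 = 2.72499 × 10^6 m ≈ 2.725 × 10^6 m

Final answer: a₂ = 2.725 × 10^6 m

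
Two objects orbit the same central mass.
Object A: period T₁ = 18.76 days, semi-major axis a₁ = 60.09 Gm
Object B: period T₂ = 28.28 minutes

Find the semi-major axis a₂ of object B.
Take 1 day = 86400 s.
T₁ = 18.76 days = 1.62086 × 10^6 s
T₂ = 28.28 minutes = 1696.8 s
a₁ = 60.09 Gm = 6.009 × 10^10 m
Kepler's third law: (T₂/T₁)² = (a₂/a₁)³  ⇒  a₂ = a₁ (T₂/T₁)^(2/3)
T₂/T₁ = 0.00104685
(T₂/T₁)^(2/3) = 0.0103099
a₂ = 6.009 × 10^10 m × 0.0103099 = 6.19524 × 10^8 m ≈ 619.5 Mm

Final answer: a₂ = 619.5 Mm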